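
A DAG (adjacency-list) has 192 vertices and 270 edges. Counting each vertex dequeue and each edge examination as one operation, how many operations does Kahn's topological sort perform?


V = 192 (vertex processing)
E = 270 (edge processing)
V + E = 192 + 270 = 462


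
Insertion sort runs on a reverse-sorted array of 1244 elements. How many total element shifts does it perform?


Sum of shifts = 1 + 2 + 3 + ... + 1243
= 1244 * 1243 / 2
= 1546292 / 2
= 773146


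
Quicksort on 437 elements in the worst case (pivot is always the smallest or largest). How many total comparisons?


In the worst case, each partition step picks the worst pivot:
  Partition 1: 436 comparisons (n-1 elements to compare)
  Partition 2: 435 comparisons
  Partition 3: 434 comparisons
  Partition 4: 433 comparisons
  Partition 5: 432 comparisons
  ...
  Last partition: 0 comparisons
Total = (n-1) + (n-2) + ... + 1 + 0 = n*(n-1)/2
= 437*436/2 = 95266


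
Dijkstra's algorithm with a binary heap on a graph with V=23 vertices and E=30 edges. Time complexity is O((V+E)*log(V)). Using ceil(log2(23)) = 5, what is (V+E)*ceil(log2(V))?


Dijkstra with a binary heap: each vertex is extracted once, each edge may relax once.
Each heap operation costs O(log V).
V + E = 23 + 30 = 53
ceil(log2(23)) = 5 (since 2^4 = 16 < 23 <= 32 = 2^5)
Total heap work = (V+E) * ceil(log2(V)) = 53 * 5 = 265


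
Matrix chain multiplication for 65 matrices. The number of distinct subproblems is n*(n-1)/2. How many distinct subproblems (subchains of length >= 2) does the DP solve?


Subproblems are indexed by (i, j) where i < j.
Number of such pairs = n*(n-1)/2
= 65 * 64 / 2
= 2080


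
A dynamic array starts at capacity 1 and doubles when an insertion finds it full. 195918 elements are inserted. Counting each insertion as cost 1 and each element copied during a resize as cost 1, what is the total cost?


n = 195918
Insertion costs: 195918
Resizes copy 1, 2, 4, ... up to the largest power of 2 that is <= n-1 = 195917, i.e. 131072.
Copy costs = 1 + 2 + 4 + 8 + 16 + 32 + 64 + 128 + 256 + 512 + 1024 + 2048 + 4096 + 8192 + 16384 + 32768 + 65536 + 131072 = 262143
Total = 195918 + 262143 = 458061


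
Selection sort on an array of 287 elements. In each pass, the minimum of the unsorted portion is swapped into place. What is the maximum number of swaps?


Selection sort performs one swap per pass:
  Pass 1: find min in positions 0 to 286, swap with position 0
  Pass 2: find min in positions 1 to 286, swap with position 1
  Pass 3: find min in positions 2 to 286, swap with position 2
  Pass 4: find min in positions 3 to 286, swap with position 3
  Pass 5: find min in positions 4 to 286, swap with position 4
  ... (281 more passes)
Total passes (and swaps) = n - 1 = 287 - 1 = 286


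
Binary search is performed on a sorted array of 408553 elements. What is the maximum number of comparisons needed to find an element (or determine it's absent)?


Binary search halves the search space each comparison:
  Step 1: search space = 408553 -> 204276
  Step 2: search space = 204276 -> 102138
  Step 3: search space = 102138 -> 51069
  Step 4: search space = 51069 -> 25534
  Step 5: search space = 25534 -> 12767
  Step 6: search space = 12767 -> 6383
  Step 7: search space = 6383 -> 3191
  Step 8: search space = 3191 -> 1595
  Step 9: search space = 1595 -> 797
  Step 10: search space = 797 -> 398
  Step 11: search space = 398 -> 199
  Step 12: search space = 199 -> 99
  Step 13: search space = 99 -> 49
  Step 14: search space = 49 -> 24
  Step 15: search space = 24 -> 12
  Step 16: search space = 12 -> 6
  Step 17: search space = 6 -> 3
  Step 18: search space = 3 -> 1
  Step 19: search space = 1 (final check)
Maximum comparisons = floor(log2(408553)) + 1 = 18 + 1 = 19


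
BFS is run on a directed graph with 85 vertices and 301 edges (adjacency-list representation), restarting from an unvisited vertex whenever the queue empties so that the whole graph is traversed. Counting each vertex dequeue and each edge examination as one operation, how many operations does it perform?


A full BFS traversal dequeues each vertex exactly once and examines each directed edge exactly once.
V = 85 (vertex processing cost)
E = 301 (edge examination cost)
Total operations proportional to V + E = 85 + 301 = 386


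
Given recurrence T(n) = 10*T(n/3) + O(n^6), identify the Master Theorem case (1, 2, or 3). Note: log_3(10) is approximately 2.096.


Master Theorem parameters: a=10, b=3, c=6
log_b(a) = 2.096
Compare b^c with a: 3^6 = 729 > 10, so c > log_b(a).
Comparing c=6 vs log_b(a)=2.096:
6 > 2.096 => Case 3
Result: T(n) = O(n^6)
Master Theorem case = 3


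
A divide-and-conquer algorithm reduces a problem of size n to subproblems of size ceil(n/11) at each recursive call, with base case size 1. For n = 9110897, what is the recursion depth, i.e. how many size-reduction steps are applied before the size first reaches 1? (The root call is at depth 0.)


Each step divides the size by 11 (rounding up); after k steps the size is ceil(n/11^k), which equals 1 exactly when 11^k >= n.
So the depth is the smallest k with 11^k >= 9110897, i.e. ceil(log_11(9110897)).
11^6 = 1771561 < 9110897 <= 19487171 = 11^7
Recursion depth = 7


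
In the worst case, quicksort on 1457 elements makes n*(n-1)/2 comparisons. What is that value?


Sum of comparisons per partition:
1456 + 1455 + ... + 1 + 0
= 1457 * (1457 - 1) / 2
= 1457 * 1456 / 2
= 1060696


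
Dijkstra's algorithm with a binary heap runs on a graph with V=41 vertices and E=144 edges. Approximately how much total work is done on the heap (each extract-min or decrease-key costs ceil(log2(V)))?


Dijkstra with a binary heap: each vertex is extracted once, each edge may relax once.
Each heap operation costs O(log V).
V + E = 41 + 144 = 185
ceil(log2(41)) = 6 (since 2^5 = 32 < 41 <= 64 = 2^6)
Total heap work = (V+E) * ceil(log2(V)) = 185 * 6 = 1110


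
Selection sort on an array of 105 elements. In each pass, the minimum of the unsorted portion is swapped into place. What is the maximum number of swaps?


Selection sort performs one swap per pass:
  Pass 1: find min in positions 0 to 104, swap with position 0
  Pass 2: find min in positions 1 to 104, swap with position 1
  Pass 3: find min in positions 2 to 104, swap with position 2
  Pass 4: find min in positions 3 to 104, swap with position 3
  Pass 5: find min in positions 4 to 104, swap with position 4
  ... (99 more passes)
Total passes (and swaps) = n - 1 = 105 - 1 = 104


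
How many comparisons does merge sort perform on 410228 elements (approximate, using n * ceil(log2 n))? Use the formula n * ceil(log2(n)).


Recursion depth: ceil(log2(410228)) = 19
Each recursion level merges n = 410228 elements
Total = 410228 * 19 = 7794332


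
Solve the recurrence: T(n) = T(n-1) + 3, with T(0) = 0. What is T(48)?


Unrolling the recurrence:
T(48) = T(47) + 3
       = T(46) + 3 + 3
       = T(45) + 3*3
       ...
       = T(0) + 3*48
       = 0 + 144 = 144


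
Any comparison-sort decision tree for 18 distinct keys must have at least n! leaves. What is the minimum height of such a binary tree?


A binary decision tree of height h has at most 2^h leaves and needs at least n! of them, so h >= ceil(log2(n!)).
Compute 18! as a running product:
  x2 = 2, x3 = 6, x4 = 24, x5 = 120
  x6 = 720, x7 = 5040, x8 = 40320, x9 = 362880
  x10 = 3628800, x11 = 39916800, x12 = 479001600, x13 = 6227020800
  x14 = 87178291200, x15 = 1307674368000, x16 = 20922789888000, x17 = 355687428096000
  x18 = 6402373705728000
18! = 6402373705728000
Bracket between powers of 2:
  2^52 = 4503599627370496 < 6402373705728000 <= 9007199254740992 = 2^53
So ceil(log2(18!)) = 53


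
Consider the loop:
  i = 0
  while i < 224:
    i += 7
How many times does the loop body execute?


Starting at i = 0, each iteration adds 7.
Iterations until i >= 224:
  Iteration 1: i = 0 -> i = 7
  Iteration 2: i = 7 -> i = 14
  Iteration 3: i = 14 -> i = 21
  Iteration 4: i = 21 -> i = 28
  Iteration 5: i = 28 -> i = 35
  Iteration 6: i = 35 -> i = 42
  Iteration 7: i = 42 -> i = 49
  Iteration 8: i = 49 -> i = 56
  ... continuing ...
Total iterations = ceil(224/7) = 32


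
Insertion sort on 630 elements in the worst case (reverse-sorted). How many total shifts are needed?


In the worst case (reverse-sorted), each element shifts past all previous:
  Element 1: 1 shifts
  Element 2: 2 shifts
  Element 3: 3 shifts
  Element 4: 4 shifts
  Element 5: 5 shifts
  ...
  Element 629: 629 shifts
Total = 1 + 2 + ... + 629
= 630*(630-1)/2 = 198135


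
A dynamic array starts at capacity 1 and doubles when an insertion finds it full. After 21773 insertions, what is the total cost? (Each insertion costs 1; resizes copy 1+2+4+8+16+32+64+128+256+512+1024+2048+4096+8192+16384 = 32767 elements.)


Insertion cost: 21773 (one per element)
Resizes occur just before inserting elements 2, 3, 5, 9, ...
Elements copied at each resize: 1 + 2 + 4 + 8 + 16 + 32 + 64 + 128 + 256 + 512 + 1024 + 2048 + 4096 + 8192 + 16384
Sum of copies = 32767 (geometric series: 2^k - 1)
Total = 21773 + 32767 = 54540


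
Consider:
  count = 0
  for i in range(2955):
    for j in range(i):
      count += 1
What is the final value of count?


For each i, the inner loop runs i times:
  i=0: inner runs 0 times
  i=1: inner runs 1 time
  i=2: inner runs 2 times
  i=3: inner runs 3 times
  i=4: inner runs 4 times
  i=5: inner runs 5 times
  i=6: inner runs 6 times
  i=7: inner runs 7 times
  ...
Total = 0 + 1 + 2 + ... + 2954 = 2955*(2955-1)/2 = 4364535


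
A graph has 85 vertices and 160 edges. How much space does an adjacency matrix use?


Adjacency matrix: V x V grid of entries
Space = V^2 = 85^2 = 85 * 85 = 7225


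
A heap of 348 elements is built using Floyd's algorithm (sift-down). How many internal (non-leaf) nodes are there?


Leaf nodes occupy roughly half the array.
Sift-down is called for each internal node, starting from the last one.
Internal nodes = floor(n/2) = floor(348/2) = 174


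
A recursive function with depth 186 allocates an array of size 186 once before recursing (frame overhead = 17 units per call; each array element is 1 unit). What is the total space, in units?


Array allocation: 186 units (allocated once)
Stack frames: 186 deep * 17 per frame = 3162 units
Total = 186 + 3162 = 3348


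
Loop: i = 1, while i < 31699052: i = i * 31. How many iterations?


i multiplies by 31 each step:
i = 1 -> 31 -> 961 -> 29791 -> 923521 -> 28629151 -> 887503681 (stop)
Iterations = ceil(log_31(31699052)) = 6


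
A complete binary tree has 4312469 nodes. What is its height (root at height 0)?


In a complete binary tree, level k holds nodes 2^k .. 2^(k+1)-1 (1-indexed).
Height = floor(log2(n)) = floor(log2(4312469)) = 22
Check: 2^22 = 4194304 <= 4312469 < 8388608 = 2^23


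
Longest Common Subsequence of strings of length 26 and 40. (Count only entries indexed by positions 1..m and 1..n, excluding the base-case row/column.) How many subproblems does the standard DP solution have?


DP table indexed by positions in both strings.
First string: 26 positions
Second string: 40 positions
Total = 26 * 40 = 1040


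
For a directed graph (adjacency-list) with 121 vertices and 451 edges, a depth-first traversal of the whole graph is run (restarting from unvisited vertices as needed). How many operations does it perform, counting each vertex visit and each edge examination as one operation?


A full DFS traversal visits each vertex once and examines each edge once.
V = 121
E = 451
Sum = 121 + 451 = 572


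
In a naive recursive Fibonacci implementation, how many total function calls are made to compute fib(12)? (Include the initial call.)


Let C(m) = total calls to evaluate fib(m). Then C(0)=C(1)=1, and
C(m) = 1 + C(m-1) + C(m-2) for m >= 2.
Build the table (each entry = 1 + previous two):
  C(0) = 1
  C(1) = 1
  C(2) = 1 + 1 + 1 = 3
  C(3) = 1 + 3 + 1 = 5
  C(4) = 1 + 5 + 3 = 9
  C(5) = 1 + 9 + 5 = 15
  C(6) = 1 + 15 + 9 = 25
  C(7) = 1 + 25 + 15 = 41
  C(8) = 1 + 41 + 25 = 67
  C(9) = 1 + 67 + 41 = 109
  C(10) = 1 + 109 + 67 = 177
  C(11) = 1 + 177 + 109 = 287
  C(12) = 1 + 287 + 177 = 465
Total calls for fib(12) = 465


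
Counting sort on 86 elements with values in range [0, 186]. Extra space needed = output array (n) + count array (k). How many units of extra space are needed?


Output array size: 86 (to store sorted result)
Count array size: 187 (one slot per possible value, range 0 to 186)
Total extra space = 86 + 187 = 273


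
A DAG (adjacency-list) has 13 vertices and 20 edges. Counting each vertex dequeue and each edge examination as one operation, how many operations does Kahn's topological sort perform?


V = 13 (vertex processing)
E = 20 (edge processing)
V + E = 13 + 20 = 33


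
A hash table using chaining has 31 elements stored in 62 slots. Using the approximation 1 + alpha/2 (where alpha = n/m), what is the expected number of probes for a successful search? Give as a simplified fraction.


Load factor alpha = n/m = 31/62
Expected probes = 1 + alpha/2 = 1 + 31/(2*62)
= 1 + 31/124
= 124/124 + 31/124
= 155/124
Simplify: 5/4


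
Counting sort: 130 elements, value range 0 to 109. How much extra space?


n = 130 (output array)
k = 110 (count array for 110 distinct values)
Extra space = 130 + 110 = 240


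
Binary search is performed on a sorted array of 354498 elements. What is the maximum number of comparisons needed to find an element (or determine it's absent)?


Binary search halves the search space each comparison:
  Step 1: search space = 354498 -> 177249
  Step 2: search space = 177249 -> 88624
  Step 3: search space = 88624 -> 44312
  Step 4: search space = 44312 -> 22156
  Step 5: search space = 22156 -> 11078
  Step 6: search space = 11078 -> 5539
  Step 7: search space = 5539 -> 2769
  Step 8: search space = 2769 -> 1384
  Step 9: search space = 1384 -> 692
  Step 10: search space = 692 -> 346
  Step 11: search space = 346 -> 173
  Step 12: search space = 173 -> 86
  Step 13: search space = 86 -> 43
  Step 14: search space = 43 -> 21
  Step 15: search space = 21 -> 10
  Step 16: search space = 10 -> 5
  Step 17: search space = 5 -> 2
  Step 18: search space = 2 -> 1
  Step 19: search space = 1 (final check)
Maximum comparisons = floor(log2(354498)) + 1 = 18 + 1 = 19


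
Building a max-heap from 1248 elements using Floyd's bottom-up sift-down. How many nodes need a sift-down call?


In a heap of 1248 elements (0-indexed array):
  Last element index: 1247
  Parent of last element: floor((1247 - 1) / 2) = 623
  Internal nodes: indices 0 to 623
  Count = floor(1248/2) = 624


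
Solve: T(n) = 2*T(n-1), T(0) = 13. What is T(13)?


Unrolling:
T(13) = 2*T(12) = 2^2*T(11) = ... = 2^13*T(0)
= 2^13 * 13
= 8192 * 13 = 106496


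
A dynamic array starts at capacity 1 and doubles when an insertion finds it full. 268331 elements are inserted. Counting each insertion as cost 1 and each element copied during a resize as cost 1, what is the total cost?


n = 268331
Insertion costs: 268331
Resizes copy 1, 2, 4, ... up to the largest power of 2 that is <= n-1 = 268330, i.e. 262144.
Copy costs = 1 + 2 + 4 + 8 + 16 + 32 + 64 + 128 + 256 + 512 + 1024 + 2048 + 4096 + 8192 + 16384 + 32768 + 65536 + 131072 + 262144 = 524287
Total = 268331 + 524287 = 792618


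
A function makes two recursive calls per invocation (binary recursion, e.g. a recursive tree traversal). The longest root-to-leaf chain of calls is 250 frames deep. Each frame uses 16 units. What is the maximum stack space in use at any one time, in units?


Binary recursion: the two calls run one after the other, so only one root-to-leaf chain of frames is on the stack at a time.
Maximum depth (longest chain) = 250 frames
Each frame = 16 units
Max stack space = 250 * 16 = 4000


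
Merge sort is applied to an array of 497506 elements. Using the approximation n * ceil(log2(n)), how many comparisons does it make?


Merge sort divides the array into halves recursively.
Number of levels = ceil(log2(497506)) = 19
At each level, approximately n = 497506 comparisons are needed for merging.
Total comparisons ~ n * ceil(log2(n)) = 497506 * 19 = 9452614


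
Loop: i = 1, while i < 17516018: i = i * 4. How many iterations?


i multiplies by 4 each step:
i = 1 -> 4 -> 16 -> 64 -> 256 -> 1024 -> 4096 -> 16384 -> 65536 -> 262144 -> 1048576 -> 4194304 -> 16777216 -> 67108864 (stop)
Iterations = ceil(log_4(17516018)) = 13


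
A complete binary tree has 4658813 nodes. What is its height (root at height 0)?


In a complete binary tree, level k holds nodes 2^k .. 2^(k+1)-1 (1-indexed).
Height = floor(log2(n)) = floor(log2(4658813)) = 22
Check: 2^22 = 4194304 <= 4658813 < 8388608 = 2^23


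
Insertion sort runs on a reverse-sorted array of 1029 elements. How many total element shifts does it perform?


Sum of shifts = 1 + 2 + 3 + ... + 1028
= 1029 * 1028 / 2
= 1057812 / 2
= 528906


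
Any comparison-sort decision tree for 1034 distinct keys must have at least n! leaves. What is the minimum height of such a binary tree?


A binary decision tree of height h has at most 2^h leaves and needs at least n! of them, so h >= ceil(log2(n!)).
1034! is far too large to multiply out, so use Stirling's series:
  ln(n!) ~ n ln n - n + (1/2) ln(2 pi n) + 1/(12n)  (error below 1/(360 n^3), negligible here)
  ln(1034) = 6.9411901
  n ln n = 1034 * 6.9411901 = 7177.1906
  (1/2) ln(2 pi * 1034) = (1/2) ln(6496.8136) = 4.3895
  1/(12*1034) = 0.0001
  ln(1034!) ~ 7177.1906 - 1034 + 4.3895 + 0.0001 = 6147.5802
Convert to base 2: log2(1034!) = 6147.5802 / ln 2 = 6147.5802 / 0.69314718 = 8869.0835
ceil(8869.0835) = 8870


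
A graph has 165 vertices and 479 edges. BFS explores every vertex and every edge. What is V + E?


A full BFS traversal dequeues each vertex once and examines each edge once.
Vertex visits: 165
Edge visits: 479
V + E = 165 + 479 = 644


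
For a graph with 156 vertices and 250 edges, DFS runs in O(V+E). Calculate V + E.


A full DFS traversal visits each vertex once and examines each edge once.
V = 156
E = 250
Sum = 156 + 250 = 406


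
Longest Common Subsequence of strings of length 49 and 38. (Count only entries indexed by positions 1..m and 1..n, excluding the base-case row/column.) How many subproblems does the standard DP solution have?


DP table indexed by positions in both strings.
First string: 49 positions
Second string: 38 positions
Total = 49 * 38 = 1862


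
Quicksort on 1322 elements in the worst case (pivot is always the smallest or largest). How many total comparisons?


In the worst case, each partition step picks the worst pivot:
  Partition 1: 1321 comparisons (n-1 elements to compare)
  Partition 2: 1320 comparisons
  Partition 3: 1319 comparisons
  Partition 4: 1318 comparisons
  Partition 5: 1317 comparisons
  ...
  Last partition: 0 comparisons
Total = (n-1) + (n-2) + ... + 1 + 0 = n*(n-1)/2
= 1322*1321/2 = 873181


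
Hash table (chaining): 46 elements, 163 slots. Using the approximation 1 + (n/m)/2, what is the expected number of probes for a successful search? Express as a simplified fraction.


Computing expected probes:
alpha = 46/163
= 1 + alpha/2
= 1 + 46/(2*163)
= (2*163 + 46) / (2*163)
= 372/326 = 186/163


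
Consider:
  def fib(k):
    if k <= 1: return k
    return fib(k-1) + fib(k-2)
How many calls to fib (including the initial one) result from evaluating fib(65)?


Let C(m) = total calls to evaluate fib(m). Then C(0)=C(1)=1, and
C(m) = 1 + C(m-1) + C(m-2) for m >= 2.
Build the table (each entry = 1 + previous two):
  C(0) = 1
  C(1) = 1
  C(2) = 1 + 1 + 1 = 3
  C(3) = 1 + 3 + 1 = 5
  C(4) = 1 + 5 + 3 = 9
  C(5) = 1 + 9 + 5 = 15
  C(6) = 1 + 15 + 9 = 25
  C(7) = 1 + 25 + 15 = 41
  C(8) = 1 + 41 + 25 = 67
  C(9) = 1 + 67 + 41 = 109
  C(10) = 1 + 109 + 67 = 177
  C(11) = 1 + 177 + 109 = 287
  C(12) = 1 + 287 + 177 = 465
  C(13) = 1 + 465 + 287 = 753
  C(14) = 1 + 753 + 465 = 1219
  C(15) = 1 + 1219 + 753 = 1973
  C(16) = 1 + 1973 + 1219 = 3193
  C(17) = 1 + 3193 + 1973 = 5167
  C(18) = 1 + 5167 + 3193 = 8361
  C(19) = 1 + 8361 + 5167 = 13529
  C(20) = 1 + 13529 + 8361 = 21891
  C(21) = 1 + 21891 + 13529 = 35421
  C(22) = 1 + 35421 + 21891 = 57313
  C(23) = 1 + 57313 + 35421 = 92735
  C(24) = 1 + 92735 + 57313 = 150049
  C(25) = 1 + 150049 + 92735 = 242785
  C(26) = 1 + 242785 + 150049 = 392835
  C(27) = 1 + 392835 + 242785 = 635621
  C(28) = 1 + 635621 + 392835 = 1028457
  C(29) = 1 + 1028457 + 635621 = 1664079
  C(30) = 1 + 1664079 + 1028457 = 2692537
  C(31) = 1 + 2692537 + 1664079 = 4356617
  C(32) = 1 + 4356617 + 2692537 = 7049155
  C(33) = 1 + 7049155 + 4356617 = 11405773
  C(34) = 1 + 11405773 + 7049155 = 18454929
  C(35) = 1 + 18454929 + 11405773 = 29860703
  C(36) = 1 + 29860703 + 18454929 = 48315633
  C(37) = 1 + 48315633 + 29860703 = 78176337
  C(38) = 1 + 78176337 + 48315633 = 126491971
  C(39) = 1 + 126491971 + 78176337 = 204668309
  C(40) = 1 + 204668309 + 126491971 = 331160281
  C(41) = 1 + 331160281 + 204668309 = 535828591
  C(42) = 1 + 535828591 + 331160281 = 866988873
  C(43) = 1 + 866988873 + 535828591 = 1402817465
  C(44) = 1 + 1402817465 + 866988873 = 2269806339
  C(45) = 1 + 2269806339 + 1402817465 = 3672623805
  C(46) = 1 + 3672623805 + 2269806339 = 5942430145
  C(47) = 1 + 5942430145 + 3672623805 = 9615053951
  C(48) = 1 + 9615053951 + 5942430145 = 15557484097
  C(49) = 1 + 15557484097 + 9615053951 = 25172538049
  C(50) = 1 + 25172538049 + 15557484097 = 40730022147
  C(51) = 1 + 40730022147 + 25172538049 = 65902560197
  C(52) = 1 + 65902560197 + 40730022147 = 106632582345
  C(53) = 1 + 106632582345 + 65902560197 = 172535142543
  C(54) = 1 + 172535142543 + 106632582345 = 279167724889
  C(55) = 1 + 279167724889 + 172535142543 = 451702867433
  C(56) = 1 + 451702867433 + 279167724889 = 730870592323
  C(57) = 1 + 730870592323 + 451702867433 = 1182573459757
  C(58) = 1 + 1182573459757 + 730870592323 = 1913444052081
  C(59) = 1 + 1913444052081 + 1182573459757 = 3096017511839
  C(60) = 1 + 3096017511839 + 1913444052081 = 5009461563921
  C(61) = 1 + 5009461563921 + 3096017511839 = 8105479075761
  C(62) = 1 + 8105479075761 + 5009461563921 = 13114940639683
  C(63) = 1 + 13114940639683 + 8105479075761 = 21220419715445
  C(64) = 1 + 21220419715445 + 13114940639683 = 34335360355129
  C(65) = 1 + 34335360355129 + 21220419715445 = 55555780070575
Total calls for fib(65) = 55555780070575


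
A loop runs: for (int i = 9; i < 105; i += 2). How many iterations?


Loop starts at i = 9, increments by 2, stops when i >= 105.
Number of iterations = ceil((105 - 9) / 2)
= ceil(96 / 2)
= 48


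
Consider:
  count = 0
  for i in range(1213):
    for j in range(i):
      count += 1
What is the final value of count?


For each i, the inner loop runs i times:
  i=0: inner runs 0 times
  i=1: inner runs 1 time
  i=2: inner runs 2 times
  i=3: inner runs 3 times
  i=4: inner runs 4 times
  i=5: inner runs 5 times
  i=6: inner runs 6 times
  i=7: inner runs 7 times
  ...
Total = 0 + 1 + 2 + ... + 1212 = 1213*(1213-1)/2 = 735078


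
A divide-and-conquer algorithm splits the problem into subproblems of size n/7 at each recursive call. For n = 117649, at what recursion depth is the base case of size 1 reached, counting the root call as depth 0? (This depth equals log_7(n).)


At each depth, the problem size is divided by 7:
  Depth 0: problem size = 117649
  Depth 1: problem size = 16807
  Depth 2: problem size = 2401
  Depth 3: problem size = 343
  Depth 4: problem size = 49
  Depth 5: problem size = 7
  Depth 6: problem size = 1 (base case)
The base case is reached at depth log_7(117649) = 6 (the tree has 7 levels counting depth 0, but the depth asked for is 6).
Recursion depth = 6


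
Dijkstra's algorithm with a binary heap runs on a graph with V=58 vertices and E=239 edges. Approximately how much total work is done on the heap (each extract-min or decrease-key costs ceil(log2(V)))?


Dijkstra with a binary heap: each vertex is extracted once, each edge may relax once.
Each heap operation costs O(log V).
V + E = 58 + 239 = 297
ceil(log2(58)) = 6 (since 2^5 = 32 < 58 <= 64 = 2^6)
Total heap work = (V+E) * ceil(log2(V)) = 297 * 6 = 1782


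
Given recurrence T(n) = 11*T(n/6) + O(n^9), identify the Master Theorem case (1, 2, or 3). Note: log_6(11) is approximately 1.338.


Master Theorem parameters: a=11, b=6, c=9
log_b(a) = 1.338
Compare b^c with a: 6^9 = 10077696 > 11, so c > log_b(a).
Comparing c=9 vs log_b(a)=1.338:
9 > 1.338 => Case 3
Result: T(n) = O(n^9)
Master Theorem case = 3


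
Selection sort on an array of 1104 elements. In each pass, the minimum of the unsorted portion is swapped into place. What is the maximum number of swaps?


Selection sort performs one swap per pass:
  Pass 1: find min in positions 0 to 1103, swap with position 0
  Pass 2: find min in positions 1 to 1103, swap with position 1
  Pass 3: find min in positions 2 to 1103, swap with position 2
  Pass 4: find min in positions 3 to 1103, swap with position 3
  Pass 5: find min in positions 4 to 1103, swap with position 4
  ... (1098 more passes)
Total passes (and swaps) = n - 1 = 1104 - 1 = 1103


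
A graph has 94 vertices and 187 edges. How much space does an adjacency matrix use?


Adjacency matrix: V x V grid of entries
Space = V^2 = 94^2 = 94 * 94 = 8836


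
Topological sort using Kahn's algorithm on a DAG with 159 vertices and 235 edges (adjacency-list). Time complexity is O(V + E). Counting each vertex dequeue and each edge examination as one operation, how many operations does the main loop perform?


Kahn's algorithm:
  1. Compute in-degrees: O(V + E)
  2. Process queue: each vertex dequeued once (O(V))
     each edge examined once (O(E))
Total = V + E = 159 + 235 = 394


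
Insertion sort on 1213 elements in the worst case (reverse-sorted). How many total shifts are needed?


In the worst case (reverse-sorted), each element shifts past all previous:
  Element 1: 1 shifts
  Element 2: 2 shifts
  Element 3: 3 shifts
  Element 4: 4 shifts
  Element 5: 5 shifts
  ...
  Element 1212: 1212 shifts
Total = 1 + 2 + ... + 1212
= 1213*(1213-1)/2 = 735078


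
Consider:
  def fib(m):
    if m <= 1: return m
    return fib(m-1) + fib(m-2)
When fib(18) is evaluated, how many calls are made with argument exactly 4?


Let N(m) = number of times fib(m) is called while evaluating fib(18).
N(18) = 1 (the initial call).
N(17) = 1 (only fib(18) calls it).
For 1 <= m <= 16: fib(m) is called by fib(m+1) and fib(m+2), so
  N(m) = N(m+1) + N(m+2).
fib(0) is called only by fib(2), so N(0) = N(2).
Walk down from m=18:
  N(18)=1, N(17)=1, N(16)=2, N(15)=3, N(14)=5, N(13)=8, N(12)=13, N(11)=21, N(10)=34, N(9)=55, N(8)=89, N(7)=144, N(6)=233, N(5)=377, N(4)=610
N(4) = 610


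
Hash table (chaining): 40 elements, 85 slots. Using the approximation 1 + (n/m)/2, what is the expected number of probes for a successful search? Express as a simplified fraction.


Computing expected probes:
alpha = 40/85
= 1 + alpha/2
= 1 + 40/(2*85)
= (2*85 + 40) / (2*85)
= 210/170 = 21/17


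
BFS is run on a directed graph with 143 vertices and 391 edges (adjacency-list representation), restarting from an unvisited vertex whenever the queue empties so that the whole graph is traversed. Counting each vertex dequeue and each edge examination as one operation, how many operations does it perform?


A full BFS traversal dequeues each vertex exactly once and examines each directed edge exactly once.
V = 143 (vertex processing cost)
E = 391 (edge examination cost)
Total operations proportional to V + E = 143 + 391 = 534


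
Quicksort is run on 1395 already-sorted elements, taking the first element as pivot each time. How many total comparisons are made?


Sum of comparisons per partition:
1394 + 1393 + ... + 1 + 0
= 1395 * (1395 - 1) / 2
= 1395 * 1394 / 2
= 972315


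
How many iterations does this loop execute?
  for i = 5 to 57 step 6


The loop variable i takes values starting at 5 and increments by 6 each iteration.
Sequence: i = 5, 11, 17, 23, 29, 35, 41, 47, 53
The upper bound 57 is inclusive, so the count is floor((last - first) / step) + 1:
floor((57 - 5) / 6) + 1 = floor(52/6) + 1 = 8 + 1 = 9


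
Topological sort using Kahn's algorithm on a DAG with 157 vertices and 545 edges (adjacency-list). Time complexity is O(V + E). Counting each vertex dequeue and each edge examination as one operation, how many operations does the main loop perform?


Kahn's algorithm:
  1. Compute in-degrees: O(V + E)
  2. Process queue: each vertex dequeued once (O(V))
     each edge examined once (O(E))
Total = V + E = 157 + 545 = 702


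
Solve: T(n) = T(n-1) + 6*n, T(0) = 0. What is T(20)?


Expanding the recurrence:
T(20) = T(19) + 6*20
       = T(18) + 6*19 + 6*20
       ...
       = T(0) + 6*(1 + 2 + ... + 20)
       = 0 + 6 * 20*21/2
       = 0 + 6 * 210
       = 0 + 1260 = 1260


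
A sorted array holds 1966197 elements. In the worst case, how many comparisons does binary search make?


Halving sequence: 1966197 -> 983098 -> 491549 -> 245774 -> 122887 -> 61443 -> 30721 -> 15360 -> 7680 -> 3840 -> 1920 -> 960 -> 480 -> 240 -> 120 -> 60 -> 30 -> 15 -> 7 -> 3 -> 1
Number of halvings = 20
Max comparisons = 20 + 1 = 21


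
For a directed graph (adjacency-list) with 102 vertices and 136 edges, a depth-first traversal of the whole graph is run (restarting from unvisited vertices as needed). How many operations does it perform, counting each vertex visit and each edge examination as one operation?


A full DFS traversal visits each vertex once and examines each edge once.
V = 102
E = 136
Sum = 102 + 136 = 238


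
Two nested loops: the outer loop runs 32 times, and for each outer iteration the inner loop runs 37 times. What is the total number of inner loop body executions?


Outer loop: 32 iterations
Inner loop: 37 iterations per outer iteration
Total = 32 * 37 = 1184


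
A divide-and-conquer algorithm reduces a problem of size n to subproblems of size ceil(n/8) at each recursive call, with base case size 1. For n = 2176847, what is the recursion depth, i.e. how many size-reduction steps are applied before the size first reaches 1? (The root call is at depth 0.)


Each step divides the size by 8 (rounding up); after k steps the size is ceil(n/8^k), which equals 1 exactly when 8^k >= n.
So the depth is the smallest k with 8^k >= 2176847, i.e. ceil(log_8(2176847)).
8^7 = 2097152 < 2176847 <= 16777216 = 8^8
Recursion depth = 8


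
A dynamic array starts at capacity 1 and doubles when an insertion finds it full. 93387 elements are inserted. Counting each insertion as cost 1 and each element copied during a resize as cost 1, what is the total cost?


n = 93387
Insertion costs: 93387
Resizes copy 1, 2, 4, ... up to the largest power of 2 that is <= n-1 = 93386, i.e. 65536.
Copy costs = 1 + 2 + 4 + 8 + 16 + 32 + 64 + 128 + 256 + 512 + 1024 + 2048 + 4096 + 8192 + 16384 + 32768 + 65536 = 131071
Total = 93387 + 131071 = 224458


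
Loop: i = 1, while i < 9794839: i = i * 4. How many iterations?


i multiplies by 4 each step:
i = 1 -> 4 -> 16 -> 64 -> 256 -> 1024 -> 4096 -> 16384 -> 65536 -> 262144 -> 1048576 -> 4194304 -> 16777216 (stop)
Iterations = ceil(log_4(9794839)) = 12


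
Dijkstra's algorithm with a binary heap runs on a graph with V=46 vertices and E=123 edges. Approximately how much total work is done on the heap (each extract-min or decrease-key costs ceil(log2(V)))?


Dijkstra with a binary heap: each vertex is extracted once, each edge may relax once.
Each heap operation costs O(log V).
V + E = 46 + 123 = 169
ceil(log2(46)) = 6 (since 2^5 = 32 < 46 <= 64 = 2^6)
Total heap work = (V+E) * ceil(log2(V)) = 169 * 6 = 1014


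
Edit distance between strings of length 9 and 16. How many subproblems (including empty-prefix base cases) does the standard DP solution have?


The table includes base cases (empty prefixes).
Rows: (m+1) = 10
Columns: (n+1) = 17
Total = 10 * 17 = 170


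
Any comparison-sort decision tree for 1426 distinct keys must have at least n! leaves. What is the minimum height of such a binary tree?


A binary decision tree of height h has at most 2^h leaves and needs at least n! of them, so h >= ceil(log2(n!)).
1426! is far too large to multiply out, so use Stirling's series:
  ln(n!) ~ n ln n - n + (1/2) ln(2 pi n) + 1/(12n)  (error below 1/(360 n^3), negligible here)
  ln(1426) = 7.2626286
  n ln n = 1426 * 7.2626286 = 10356.5084
  (1/2) ln(2 pi * 1426) = (1/2) ln(8959.8222) = 4.5503
  1/(12*1426) = 0.0001
  ln(1426!) ~ 10356.5084 - 1426 + 4.5503 + 0.0001 = 8935.0588
Convert to base 2: log2(1426!) = 8935.0588 / ln 2 = 8935.0588 / 0.69314718 = 12890.5650
ceil(12890.5650) = 12891


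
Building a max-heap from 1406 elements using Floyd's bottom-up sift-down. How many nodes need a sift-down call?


In a heap of 1406 elements (0-indexed array):
  Last element index: 1405
  Parent of last element: floor((1405 - 1) / 2) = 702
  Internal nodes: indices 0 to 702
  Count = floor(1406/2) = 703


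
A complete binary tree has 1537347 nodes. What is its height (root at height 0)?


In a complete binary tree, level k holds nodes 2^k .. 2^(k+1)-1 (1-indexed).
Height = floor(log2(n)) = floor(log2(1537347)) = 20
Check: 2^20 = 1048576 <= 1537347 < 2097152 = 2^21


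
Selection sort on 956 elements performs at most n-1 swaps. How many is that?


Each of the 955 passes places one element in its final position.
Pass 1: swap minimum into position 0
Pass 2: swap minimum of remaining into position 1
...
Pass 955: last two elements, one swap
Maximum swaps = 956 - 1 = 955


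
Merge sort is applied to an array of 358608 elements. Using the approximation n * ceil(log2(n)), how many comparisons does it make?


Merge sort divides the array into halves recursively.
Number of levels = ceil(log2(358608)) = 19
At each level, approximately n = 358608 comparisons are needed for merging.
Total comparisons ~ n * ceil(log2(n)) = 358608 * 19 = 6813552


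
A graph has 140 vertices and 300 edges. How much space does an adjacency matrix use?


Adjacency matrix: V x V grid of entries
Space = V^2 = 140^2 = 140 * 140 = 19600


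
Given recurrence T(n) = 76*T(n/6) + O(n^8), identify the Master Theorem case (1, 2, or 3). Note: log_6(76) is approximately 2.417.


Master Theorem parameters: a=76, b=6, c=8
log_b(a) = 2.417
Compare b^c with a: 6^8 = 1679616 > 76, so c > log_b(a).
Comparing c=8 vs log_b(a)=2.417:
8 > 2.417 => Case 3
Result: T(n) = O(n^8)
Master Theorem case = 3


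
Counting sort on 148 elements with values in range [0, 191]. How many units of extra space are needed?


Output array size: 148 (to store sorted result)
Count array size: 192 (one slot per possible value, range 0 to 191)
Total extra space = 148 + 192 = 340


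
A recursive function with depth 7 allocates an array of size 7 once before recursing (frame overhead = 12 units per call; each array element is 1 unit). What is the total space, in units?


Array allocation: 7 units (allocated once)
Stack frames: 7 deep * 12 per frame = 84 units
Total = 7 + 84 = 91


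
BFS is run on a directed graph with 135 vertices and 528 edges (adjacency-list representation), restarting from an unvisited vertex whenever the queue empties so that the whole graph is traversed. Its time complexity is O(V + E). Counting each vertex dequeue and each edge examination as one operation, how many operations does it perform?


A full BFS traversal dequeues each vertex exactly once and examines each directed edge exactly once.
V = 135 (vertex processing cost)
E = 528 (edge examination cost)
Total operations proportional to V + E = 135 + 528 = 663


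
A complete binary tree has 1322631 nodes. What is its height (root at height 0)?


In a complete binary tree, level k holds nodes 2^k .. 2^(k+1)-1 (1-indexed).
Height = floor(log2(n)) = floor(log2(1322631)) = 20
Check: 2^20 = 1048576 <= 1322631 < 2097152 = 2^21


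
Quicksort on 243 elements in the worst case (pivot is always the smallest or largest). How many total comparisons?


In the worst case, each partition step picks the worst pivot:
  Partition 1: 242 comparisons (n-1 elements to compare)
  Partition 2: 241 comparisons
  Partition 3: 240 comparisons
  Partition 4: 239 comparisons
  Partition 5: 238 comparisons
  ...
  Last partition: 0 comparisons
Total = (n-1) + (n-2) + ... + 1 + 0 = n*(n-1)/2
= 243*242/2 = 29403


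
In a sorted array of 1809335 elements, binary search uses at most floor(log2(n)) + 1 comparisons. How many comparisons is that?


Halving sequence: 1809335 -> 904667 -> 452333 -> 226166 -> 113083 -> 56541 -> 28270 -> 14135 -> 7067 -> 3533 -> 1766 -> 883 -> 441 -> 220 -> 110 -> 55 -> 27 -> 13 -> 6 -> 3 -> 1
Number of halvings = 20
Max comparisons = 20 + 1 = 21


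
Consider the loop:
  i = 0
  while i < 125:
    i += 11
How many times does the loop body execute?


Starting at i = 0, each iteration adds 11.
Iterations until i >= 125:
  Iteration 1: i = 0 -> i = 11
  Iteration 2: i = 11 -> i = 22
  Iteration 3: i = 22 -> i = 33
  Iteration 4: i = 33 -> i = 44
  Iteration 5: i = 44 -> i = 55
  Iteration 6: i = 55 -> i = 66
  Iteration 7: i = 66 -> i = 77
  Iteration 8: i = 77 -> i = 88
  ... continuing ...
Total iterations = ceil(125/11) = 12


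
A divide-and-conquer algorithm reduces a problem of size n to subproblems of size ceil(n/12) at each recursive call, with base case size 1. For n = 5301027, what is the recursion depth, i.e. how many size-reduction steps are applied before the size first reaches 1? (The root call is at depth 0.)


Each step divides the size by 12 (rounding up); after k steps the size is ceil(n/12^k), which equals 1 exactly when 12^k >= n.
So the depth is the smallest k with 12^k >= 5301027, i.e. ceil(log_12(5301027)).
12^6 = 2985984 < 5301027 <= 35831808 = 12^7
Recursion depth = 7


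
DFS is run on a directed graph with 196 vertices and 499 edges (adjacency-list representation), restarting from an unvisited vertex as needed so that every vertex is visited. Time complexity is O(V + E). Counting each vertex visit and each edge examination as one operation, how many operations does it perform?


A full DFS traversal processes each vertex exactly once (push/pop on stack).
Each directed edge is examined once.
V = 196, E = 499
V + E = 695


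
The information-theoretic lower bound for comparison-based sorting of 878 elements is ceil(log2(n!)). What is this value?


A binary decision tree of height h has at most 2^h leaves and needs at least n! of them, so h >= ceil(log2(n!)).
878! is far too large to multiply out, so use Stirling's series:
  ln(n!) ~ n ln n - n + (1/2) ln(2 pi n) + 1/(12n)  (error below 1/(360 n^3), negligible here)
  ln(878) = 6.7776466
  n ln n = 878 * 6.7776466 = 5950.7737
  (1/2) ln(2 pi * 878) = (1/2) ln(5516.6367) = 4.3078
  1/(12*878) = 0.0001
  ln(878!) ~ 5950.7737 - 878 + 4.3078 + 0.0001 = 5077.0816
Convert to base 2: log2(878!) = 5077.0816 / ln 2 = 5077.0816 / 0.69314718 = 7324.6805
ceil(7324.6805) = 7325


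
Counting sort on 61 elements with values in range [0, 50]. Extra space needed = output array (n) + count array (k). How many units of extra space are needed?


Output array size: 61 (to store sorted result)
Count array size: 51 (one slot per possible value, range 0 to 50)
Total extra space = 61 + 51 = 112


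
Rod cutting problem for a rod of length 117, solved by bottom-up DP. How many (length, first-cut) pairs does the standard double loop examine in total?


For each subproblem length i = 1..117, the inner loop considers i possible first cuts.
Total = 1 + 2 + ... + 117
= 117*(117+1)/2
= 117*118/2 = 6903


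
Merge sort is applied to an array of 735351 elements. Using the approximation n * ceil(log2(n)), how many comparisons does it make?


Merge sort divides the array into halves recursively.
Number of levels = ceil(log2(735351)) = 20
At each level, approximately n = 735351 comparisons are needed for merging.
Total comparisons ~ n * ceil(log2(n)) = 735351 * 20 = 14707020


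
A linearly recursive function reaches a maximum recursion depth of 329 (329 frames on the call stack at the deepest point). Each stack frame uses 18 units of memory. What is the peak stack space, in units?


Maximum recursion depth = 329 frames
Memory per frame = 18 units
Total stack space = depth * frame_size
= 329 * 18 = 5922
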